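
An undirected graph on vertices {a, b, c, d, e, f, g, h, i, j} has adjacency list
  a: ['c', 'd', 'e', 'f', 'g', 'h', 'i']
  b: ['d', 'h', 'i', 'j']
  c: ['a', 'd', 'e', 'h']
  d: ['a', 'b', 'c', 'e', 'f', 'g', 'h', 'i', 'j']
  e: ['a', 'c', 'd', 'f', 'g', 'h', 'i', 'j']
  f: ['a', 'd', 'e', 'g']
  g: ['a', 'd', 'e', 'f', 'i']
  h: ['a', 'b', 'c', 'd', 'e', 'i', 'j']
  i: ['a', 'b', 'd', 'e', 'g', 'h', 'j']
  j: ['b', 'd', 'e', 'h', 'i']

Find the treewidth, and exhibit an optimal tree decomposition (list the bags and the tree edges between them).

Treewidth 4.
Bags: B1 = {d, e, h, i, j}  B2 = {a, d, e, h, i}  B3 = {b, d, h, i, j}  B4 = {a, d, e, g, i}  B5 = {a, c, d, e, h}  B6 = {a, d, e, f, g}
Tree: B1–B2, B1–B3, B2–B4, B2–B5, B4–B6

The largest bag has 5 vertices, giving width 4; this decomposition certifies tw(G) ≤ 4. Conversely, {d, e, h, i, j} is a clique of size 5, and the vertices of any clique must share a bag in every tree decomposition; so some bag has ≥ 5 vertices and tw(G) ≥ 4. Combining the bounds, tw(G) = 4.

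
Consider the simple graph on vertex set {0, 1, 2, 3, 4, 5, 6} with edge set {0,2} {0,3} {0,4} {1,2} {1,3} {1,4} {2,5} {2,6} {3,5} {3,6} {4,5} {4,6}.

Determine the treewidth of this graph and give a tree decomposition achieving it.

Treewidth 3.
Bags: B1 = {2, 3, 4, 5}  B2 = {1, 2, 3, 4}  B3 = {0, 2, 3, 4}  B4 = {2, 3, 4, 6}
Tree: B1–B2, B2–B3, B3–B4

Every bag has size at most 4, so the width is 4 − 1 = 3 and tw(G) ≤ 3. For the lower bound: the 4 vertex sets {3,5}, {1,2}, {4}, {0} are disjoint, each induces a connected subgraph, and every pair is joined by at least one edge of G. Contracting each set to a single vertex therefore yields K_{4} as a minor, and since treewidth is minor-monotone, tw(G) ≥ tw(K_{4}) = 3. Therefore the treewidth is 3.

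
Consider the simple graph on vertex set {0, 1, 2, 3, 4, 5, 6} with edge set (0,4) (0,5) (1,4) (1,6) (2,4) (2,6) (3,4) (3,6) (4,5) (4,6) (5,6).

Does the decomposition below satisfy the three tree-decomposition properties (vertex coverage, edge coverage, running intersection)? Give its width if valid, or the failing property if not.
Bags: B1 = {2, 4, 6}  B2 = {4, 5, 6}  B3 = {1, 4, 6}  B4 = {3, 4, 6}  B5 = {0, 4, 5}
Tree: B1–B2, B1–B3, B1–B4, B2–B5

Vertex coverage: the bags together contain {0, 1, 2, 3, 4, 5, 6}, the full vertex set. Edge coverage: each edge of G has both endpoints in at least one bag. Running intersection: for every vertex, the bags containing it form a connected subtree. All three properties hold, so this is a valid tree decomposition of width max|bag| − 1 = 2, and hence tw(G) ≤ 2.

Yes; width 2.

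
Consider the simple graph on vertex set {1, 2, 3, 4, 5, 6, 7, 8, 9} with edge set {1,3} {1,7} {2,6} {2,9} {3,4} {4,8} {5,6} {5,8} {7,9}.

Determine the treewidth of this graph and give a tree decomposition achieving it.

Treewidth 2.
One optimal decomposition is:
Bags: B1 = {5, 6, 8}  B2 = {2, 6, 8}  B3 = {2, 8, 9}  B4 = {7, 8, 9}  B5 = {1, 7, 8}  B6 = {1, 3, 8}  B7 = {3, 4, 8}
Tree: B1–B2, B2–B3, B3–B4, B4–B5, B5–B6, B6–B7

Every bag has size at most 3, so the width is 3 − 1 = 2 and tw(G) ≤ 2. For the lower bound, G contains the cycle 8–5–6–2–9–7–1–3–4–8, so G is not a forest; only forests have treewidth ≤ 1, hence tw(G) ≥ 2. Combining the bounds, tw(G) = 2.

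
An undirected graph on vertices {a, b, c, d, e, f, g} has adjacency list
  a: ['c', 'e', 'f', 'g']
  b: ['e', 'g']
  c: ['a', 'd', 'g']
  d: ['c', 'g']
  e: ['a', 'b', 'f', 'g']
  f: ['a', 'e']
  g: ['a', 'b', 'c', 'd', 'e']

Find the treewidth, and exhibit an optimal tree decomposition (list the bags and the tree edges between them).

Treewidth 2.
One optimal decomposition is:
Bags: B1 = {a, e, g}  B2 = {b, e, g}  B3 = {a, e, f}  B4 = {a, c, g}  B5 = {c, d, g}
Tree: B1–B2, B1–B3, B1–B4, B4–B5

Each bag holds 3 vertices, so the decomposition has width 2, which upper-bounds the treewidth. Conversely, {a, e, g} is a clique of size 3, and the vertices of any clique must share a bag in every tree decomposition; so some bag has ≥ 3 vertices and tw(G) ≥ 2. The upper and lower bounds meet at 2, so that is the treewidth.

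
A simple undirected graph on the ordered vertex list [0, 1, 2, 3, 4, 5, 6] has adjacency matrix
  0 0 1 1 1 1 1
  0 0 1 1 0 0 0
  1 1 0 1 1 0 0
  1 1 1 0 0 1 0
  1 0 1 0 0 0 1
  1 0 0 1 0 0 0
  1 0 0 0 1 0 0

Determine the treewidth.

A width-2 tree decomposition is:
Bags: B1 = {0, 2, 3}  B2 = {0, 2, 4}  B3 = {1, 2, 3}  B4 = {0, 4, 6}  B5 = {0, 3, 5}
Tree: B1–B2, B1–B3, B2–B4, B1–B5
Each bag holds 3 vertices, so the decomposition has width 2, which upper-bounds the treewidth. On the other hand G contains the 3-clique {0, 2, 3}. A clique must lie in a single bag of any decomposition, so no decomposition can have width below 2. The upper and lower bounds meet at 2, so that is the treewidth.

2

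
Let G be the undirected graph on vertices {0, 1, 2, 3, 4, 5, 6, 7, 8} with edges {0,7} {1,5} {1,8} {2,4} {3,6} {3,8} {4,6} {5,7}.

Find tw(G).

A width-1 tree decomposition is:
Bags: B1 = {0, 7}  B2 = {5, 7}  B3 = {1, 5}  B4 = {1, 8}  B5 = {3, 8}  B6 = {3, 6}  B7 = {4, 6}  B8 = {2, 4}
Tree: B1–B2, B2–B3, B3–B4, B4–B5, B5–B6, B6–B7, B7–B8
Each bag holds 2 vertices, so the decomposition has width 1, which upper-bounds the treewidth. Any graph with an edge has treewidth ≥ 1, and G has the edge 0–7. Therefore the treewidth is 1.

1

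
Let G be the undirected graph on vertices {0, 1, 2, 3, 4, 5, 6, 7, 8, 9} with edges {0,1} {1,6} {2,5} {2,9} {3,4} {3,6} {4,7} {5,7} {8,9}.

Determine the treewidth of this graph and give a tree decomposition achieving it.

Each bag holds 2 vertices, so the decomposition has width 1, which upper-bounds the treewidth. Any graph with an edge has treewidth ≥ 1, and G has the edge 0–1. Hence tw(G) = 1 exactly.

Treewidth 1.
One optimal decomposition is:
Bags: B1 = {0, 1}  B2 = {1, 6}  B3 = {3, 6}  B4 = {3, 4}  B5 = {4, 7}  B6 = {5, 7}  B7 = {2, 5}  B8 = {2, 9}  B9 = {8, 9}
Tree: B1–B2, B2–B3, B3–B4, B4–B5, B5–B6, B6–B7, B7–B8, B8–B9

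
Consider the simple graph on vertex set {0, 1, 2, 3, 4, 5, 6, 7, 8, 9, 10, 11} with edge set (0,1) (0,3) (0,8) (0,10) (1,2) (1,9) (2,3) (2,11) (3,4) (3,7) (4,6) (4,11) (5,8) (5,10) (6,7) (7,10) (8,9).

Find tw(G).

3

A width-3 tree decomposition is:
Bags: B1 = {2, 4, 6, 11}  B2 = {2, 3, 4, 6}  B3 = {2, 3, 6, 7}  B4 = {1, 2, 3, 7}  B5 = {0, 1, 3, 7}  B6 = {0, 1, 7, 10}  B7 = {0, 1, 9, 10}  B8 = {0, 8, 9, 10}  B9 = {5, 8, 9, 10}
Tree: B1–B2, B2–B3, B3–B4, B4–B5, B5–B6, B6–B7, B7–B8, B8–B9
Each bag holds 4 vertices, so the decomposition has width 3, which upper-bounds the treewidth. For the lower bound: the 4 vertex sets {4,6,11}, {2}, {3}, {0,1,7,10} are disjoint, each induces a connected subgraph, and every pair is joined by at least one edge of G. Contracting each set to a single vertex therefore yields K_{4} as a minor, and since treewidth is minor-monotone, tw(G) ≥ tw(K_{4}) = 3. Hence tw(G) = 3 exactly.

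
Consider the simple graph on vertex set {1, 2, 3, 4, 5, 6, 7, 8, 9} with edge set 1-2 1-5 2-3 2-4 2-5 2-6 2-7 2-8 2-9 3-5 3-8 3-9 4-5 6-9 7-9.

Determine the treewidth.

2

A width-2 tree decomposition is:
Bags: B1 = {2, 3, 5}  B2 = {2, 4, 5}  B3 = {2, 3, 9}  B4 = {2, 6, 9}  B5 = {2, 7, 9}  B6 = {1, 2, 5}  B7 = {2, 3, 8}
Tree: B1–B2, B1–B3, B3–B4, B4–B5, B2–B6, B1–B7
Every bag has size at most 3, so the width is 3 − 1 = 2 and tw(G) ≤ 2. Conversely, {1, 2, 5} is a clique of size 3, and the vertices of any clique must share a bag in every tree decomposition; so some bag has ≥ 3 vertices and tw(G) ≥ 2. Hence tw(G) = 2 exactly.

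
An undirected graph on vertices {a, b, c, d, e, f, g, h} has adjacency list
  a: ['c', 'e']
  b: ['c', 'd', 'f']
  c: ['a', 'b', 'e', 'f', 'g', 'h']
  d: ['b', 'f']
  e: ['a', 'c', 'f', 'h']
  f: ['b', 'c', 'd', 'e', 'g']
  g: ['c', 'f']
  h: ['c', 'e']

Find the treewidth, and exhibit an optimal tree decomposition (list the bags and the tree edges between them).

Treewidth 2.
One such decomposition:
Bags: B1 = {b, c, f}  B2 = {c, e, f}  B3 = {b, d, f}  B4 = {a, c, e}  B5 = {c, e, h}  B6 = {c, f, g}
Tree: B1–B2, B1–B3, B2–B4, B4–B5, B1–B6

Every bag has size at most 3, so the width is 3 − 1 = 2 and tw(G) ≤ 2. For the lower bound, the 3 vertices {b, d, f} are pairwise adjacent, and any tree decomposition puts a clique entirely inside one bag — forcing width ≥ 2. Hence tw(G) = 2 exactly.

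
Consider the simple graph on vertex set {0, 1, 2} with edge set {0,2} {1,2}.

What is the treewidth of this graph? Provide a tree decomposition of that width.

The largest bag has 2 vertices, giving width 1; this decomposition certifies tw(G) ≤ 1. G has an edge, so its treewidth is at least 1. The upper and lower bounds meet at 1, so that is the treewidth.

Treewidth 1.
One optimal decomposition is:
Bags: B1 = {0, 2}  B2 = {1, 2}
Tree: B1–B2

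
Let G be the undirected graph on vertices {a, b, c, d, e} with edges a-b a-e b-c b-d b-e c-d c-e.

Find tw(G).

A width-2 tree decomposition is:
Bags: B1 = {b, c, e}  B2 = {a, b, e}  B3 = {b, c, d}
Tree: B1–B2, B1–B3
Every bag has size at most 3, so the width is 3 − 1 = 2 and tw(G) ≤ 2. On the other hand G contains the 3-clique {b, c, d}. A clique must lie in a single bag of any decomposition, so no decomposition can have width below 2. Therefore the treewidth is 2.

2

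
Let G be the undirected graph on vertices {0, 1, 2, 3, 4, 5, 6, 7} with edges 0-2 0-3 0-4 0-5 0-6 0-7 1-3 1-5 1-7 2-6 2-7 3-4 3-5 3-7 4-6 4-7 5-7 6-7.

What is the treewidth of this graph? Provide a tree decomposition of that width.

Treewidth 3.
Bags: B1 = {0, 4, 6, 7}  B2 = {0, 3, 4, 7}  B3 = {0, 2, 6, 7}  B4 = {0, 3, 5, 7}  B5 = {1, 3, 5, 7}
Tree: B1–B2, B1–B3, B2–B4, B4–B5

Every bag has size at most 4, so the width is 4 − 1 = 3 and tw(G) ≤ 3. For the lower bound, the 4 vertices {0, 2, 6, 7} are pairwise adjacent, and any tree decomposition puts a clique entirely inside one bag — forcing width ≥ 3. Combining the bounds, tw(G) = 3.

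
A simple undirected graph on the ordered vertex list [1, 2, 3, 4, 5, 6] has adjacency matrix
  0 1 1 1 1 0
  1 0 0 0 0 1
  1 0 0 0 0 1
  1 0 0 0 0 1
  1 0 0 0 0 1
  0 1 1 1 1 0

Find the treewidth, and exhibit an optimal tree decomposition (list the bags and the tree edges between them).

Treewidth 2.
Bags: B1 = {1, 4, 6}  B2 = {1, 2, 6}  B3 = {1, 5, 6}  B4 = {1, 3, 6}
Tree: B1–B2, B2–B3, B3–B4

Each bag holds 3 vertices, so the decomposition has width 2, which upper-bounds the treewidth. Since 4–1–2–6–4 is a cycle in G, G is not acyclic. Forests are exactly the graphs of treewidth ≤ 1, so tw(G) ≥ 2. Combining the bounds, tw(G) = 2.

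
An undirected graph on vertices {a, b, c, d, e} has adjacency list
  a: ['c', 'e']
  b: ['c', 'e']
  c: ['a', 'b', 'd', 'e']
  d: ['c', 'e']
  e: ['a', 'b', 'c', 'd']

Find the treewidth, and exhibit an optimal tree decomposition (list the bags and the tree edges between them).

The largest bag has 3 vertices, giving width 2; this decomposition certifies tw(G) ≤ 2. Conversely, {c, d, e} is a clique of size 3, and the vertices of any clique must share a bag in every tree decomposition; so some bag has ≥ 3 vertices and tw(G) ≥ 2. The upper and lower bounds meet at 2, so that is the treewidth.

Treewidth 2.
One optimal decomposition is:
Bags: B1 = {c, d, e}  B2 = {a, c, e}  B3 = {b, c, e}
Tree: B1–B2, B2–B3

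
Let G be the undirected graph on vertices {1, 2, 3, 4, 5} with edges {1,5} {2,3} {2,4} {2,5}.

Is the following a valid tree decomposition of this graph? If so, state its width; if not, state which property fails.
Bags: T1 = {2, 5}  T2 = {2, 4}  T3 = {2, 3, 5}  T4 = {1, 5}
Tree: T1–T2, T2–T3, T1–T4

A tree decomposition must satisfy three properties: every vertex lies in some bag; for every edge, both endpoints lie together in some bag; and for every vertex, the bags containing it form a connected subtree. Here bags containing vertex 5 are not connected in the tree, so the decomposition is invalid.

No — bags containing vertex 5 are not connected in the tree.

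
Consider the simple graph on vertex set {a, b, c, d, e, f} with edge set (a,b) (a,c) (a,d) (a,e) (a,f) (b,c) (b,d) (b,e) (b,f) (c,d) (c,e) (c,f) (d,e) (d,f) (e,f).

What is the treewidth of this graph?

A width-5 tree decomposition is:
Bags: B1 = {a, b, c, d, e, f}
Tree: (single bag)
With just one bag of size 6, the width is 6 − 1 = 5, so tw(G) ≤ 5. For the lower bound, the 6 vertices {a, b, c, d, e, f} are pairwise adjacent, and any tree decomposition puts a clique entirely inside one bag — forcing width ≥ 5. The upper and lower bounds meet at 5, so that is the treewidth.

5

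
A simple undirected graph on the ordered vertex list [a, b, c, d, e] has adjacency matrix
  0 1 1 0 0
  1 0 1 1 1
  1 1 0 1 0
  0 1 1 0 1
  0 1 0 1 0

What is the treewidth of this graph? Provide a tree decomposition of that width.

Every bag has size at most 3, so the width is 3 − 1 = 2 and tw(G) ≤ 2. On the other hand G contains the 3-clique {b, d, e}. A clique must lie in a single bag of any decomposition, so no decomposition can have width below 2. The upper and lower bounds meet at 2, so that is the treewidth.

Treewidth 2.
One such decomposition:
Bags: B1 = {a, b, c}  B2 = {b, c, d}  B3 = {b, d, e}
Tree: B1–B2, B2–B3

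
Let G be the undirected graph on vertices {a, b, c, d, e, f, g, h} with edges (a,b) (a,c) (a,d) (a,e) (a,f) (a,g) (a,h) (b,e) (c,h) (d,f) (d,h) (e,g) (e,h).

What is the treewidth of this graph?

2

A width-2 tree decomposition is:
Bags: B1 = {a, b, e}  B2 = {a, e, g}  B3 = {a, e, h}  B4 = {a, c, h}  B5 = {a, d, h}  B6 = {a, d, f}
Tree: B1–B2, B2–B3, B3–B4, B3–B5, B5–B6
The largest bag has 3 vertices, giving width 2; this decomposition certifies tw(G) ≤ 2. For the lower bound, the 3 vertices {a, e, g} are pairwise adjacent, and any tree decomposition puts a clique entirely inside one bag — forcing width ≥ 2. Combining the bounds, tw(G) = 2.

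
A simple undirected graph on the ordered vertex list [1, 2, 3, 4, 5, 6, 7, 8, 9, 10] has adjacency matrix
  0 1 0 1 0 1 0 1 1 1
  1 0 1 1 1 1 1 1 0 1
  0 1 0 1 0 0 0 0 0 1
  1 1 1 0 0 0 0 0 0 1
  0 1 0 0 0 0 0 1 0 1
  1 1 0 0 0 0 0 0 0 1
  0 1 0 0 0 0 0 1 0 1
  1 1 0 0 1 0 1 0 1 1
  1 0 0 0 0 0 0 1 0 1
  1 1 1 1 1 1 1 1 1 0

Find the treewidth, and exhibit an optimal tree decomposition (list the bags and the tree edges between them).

The largest bag has 4 vertices, giving width 3; this decomposition certifies tw(G) ≤ 3. On the other hand G contains the 4-clique {1, 8, 9, 10}. A clique must lie in a single bag of any decomposition, so no decomposition can have width below 3. Hence tw(G) = 3 exactly.

Treewidth 3.
One optimal decomposition is:
Bags: B1 = {2, 5, 8, 10}  B2 = {1, 2, 8, 10}  B3 = {1, 8, 9, 10}  B4 = {2, 7, 8, 10}  B5 = {1, 2, 4, 10}  B6 = {2, 3, 4, 10}  B7 = {1, 2, 6, 10}
Tree: B1–B2, B2–B3, B1–B4, B2–B5, B5–B6, B2–B7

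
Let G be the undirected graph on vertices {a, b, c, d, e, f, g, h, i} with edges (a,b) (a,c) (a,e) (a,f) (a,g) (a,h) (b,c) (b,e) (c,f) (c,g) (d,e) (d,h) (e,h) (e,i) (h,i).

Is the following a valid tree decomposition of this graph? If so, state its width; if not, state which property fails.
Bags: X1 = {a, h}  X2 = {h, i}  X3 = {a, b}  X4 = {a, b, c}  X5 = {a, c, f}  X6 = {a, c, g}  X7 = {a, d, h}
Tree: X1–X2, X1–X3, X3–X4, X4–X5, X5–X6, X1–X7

No — vertex e appears in no bag.

A tree decomposition must satisfy three properties: every vertex lies in some bag; for every edge, both endpoints lie together in some bag; and for every vertex, the bags containing it form a connected subtree. Here vertex e appears in no bag, so the decomposition is invalid.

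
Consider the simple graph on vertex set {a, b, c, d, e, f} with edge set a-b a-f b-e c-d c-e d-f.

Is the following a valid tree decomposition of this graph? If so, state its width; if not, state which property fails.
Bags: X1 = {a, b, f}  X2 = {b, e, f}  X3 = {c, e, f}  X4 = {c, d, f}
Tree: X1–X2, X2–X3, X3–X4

Yes; width 2.

Checking the three conditions: (i) the bags cover all of {a, b, c, d, e, f}; (ii) for each edge, some bag contains both endpoints; (iii) the bags containing any fixed vertex form a subtree. All hold, so the decomposition is valid with width 3 − 1 = 2.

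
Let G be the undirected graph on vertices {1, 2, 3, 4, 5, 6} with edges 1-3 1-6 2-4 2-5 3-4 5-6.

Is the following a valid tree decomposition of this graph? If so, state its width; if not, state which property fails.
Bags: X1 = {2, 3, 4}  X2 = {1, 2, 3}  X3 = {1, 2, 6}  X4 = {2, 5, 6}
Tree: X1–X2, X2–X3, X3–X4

Yes; width 2.

Checking the three conditions: (i) the bags cover all of {1, 2, 3, 4, 5, 6}; (ii) for each edge, some bag contains both endpoints; (iii) the bags containing any fixed vertex form a subtree. All hold, so the decomposition is valid with width 3 − 1 = 2.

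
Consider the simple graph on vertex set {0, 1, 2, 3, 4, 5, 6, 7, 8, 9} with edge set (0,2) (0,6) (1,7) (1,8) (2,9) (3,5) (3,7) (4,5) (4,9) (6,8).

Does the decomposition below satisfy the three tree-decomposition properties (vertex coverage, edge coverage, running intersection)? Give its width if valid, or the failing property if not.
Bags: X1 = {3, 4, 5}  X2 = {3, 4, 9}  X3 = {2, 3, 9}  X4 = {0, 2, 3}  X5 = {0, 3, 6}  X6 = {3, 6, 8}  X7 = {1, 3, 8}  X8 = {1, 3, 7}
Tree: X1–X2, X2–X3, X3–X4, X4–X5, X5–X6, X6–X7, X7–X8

Every vertex of G appears in some bag (union = {0, 1, 2, 3, 4, 5, 6, 7, 8, 9}); every edge is covered by a bag; and for each vertex v the set of bags containing v is connected in the bag tree. The decomposition is therefore valid. The largest bag has 3 vertices, so the width is 2.

Yes; width 2.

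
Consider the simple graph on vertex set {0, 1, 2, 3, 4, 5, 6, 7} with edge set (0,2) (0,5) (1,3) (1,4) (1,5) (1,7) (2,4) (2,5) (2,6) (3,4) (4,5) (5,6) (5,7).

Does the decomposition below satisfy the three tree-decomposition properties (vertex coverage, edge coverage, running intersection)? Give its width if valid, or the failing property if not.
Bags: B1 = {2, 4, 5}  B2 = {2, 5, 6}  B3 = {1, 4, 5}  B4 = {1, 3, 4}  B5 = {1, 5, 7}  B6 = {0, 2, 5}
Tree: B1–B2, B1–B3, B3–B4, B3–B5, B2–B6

Yes; width 2.

Checking the three conditions: (i) the bags cover all of {0, 1, 2, 3, 4, 5, 6, 7}; (ii) for each edge, some bag contains both endpoints; (iii) the bags containing any fixed vertex form a subtree. All hold, so the decomposition is valid with width 3 − 1 = 2.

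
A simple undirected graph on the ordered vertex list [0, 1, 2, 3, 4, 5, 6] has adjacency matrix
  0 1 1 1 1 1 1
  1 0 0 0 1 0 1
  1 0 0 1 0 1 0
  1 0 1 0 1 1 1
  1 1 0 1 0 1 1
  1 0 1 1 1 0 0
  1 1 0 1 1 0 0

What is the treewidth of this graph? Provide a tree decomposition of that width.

Treewidth 3.
Bags: B1 = {0, 3, 4, 6}  B2 = {0, 1, 4, 6}  B3 = {0, 3, 4, 5}  B4 = {0, 2, 3, 5}
Tree: B1–B2, B1–B3, B3–B4

Every bag has size at most 4, so the width is 4 − 1 = 3 and tw(G) ≤ 3. Conversely, {0, 1, 4, 6} is a clique of size 4, and the vertices of any clique must share a bag in every tree decomposition; so some bag has ≥ 4 vertices and tw(G) ≥ 3. Hence tw(G) = 3 exactly.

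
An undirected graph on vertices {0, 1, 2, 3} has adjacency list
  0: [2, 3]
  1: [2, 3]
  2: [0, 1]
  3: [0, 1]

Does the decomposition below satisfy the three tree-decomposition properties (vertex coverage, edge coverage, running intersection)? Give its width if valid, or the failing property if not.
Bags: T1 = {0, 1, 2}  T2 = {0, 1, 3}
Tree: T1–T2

Vertex coverage: the bags together contain {0, 1, 2, 3}, the full vertex set. Edge coverage: each edge of G has both endpoints in at least one bag. Running intersection: for every vertex, the bags containing it form a connected subtree. All three properties hold, so this is a valid tree decomposition of width max|bag| − 1 = 2, and hence tw(G) ≤ 2.

Yes; width 2.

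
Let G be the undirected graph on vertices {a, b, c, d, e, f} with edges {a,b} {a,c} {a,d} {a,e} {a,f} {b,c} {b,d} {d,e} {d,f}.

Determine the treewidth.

2

A width-2 tree decomposition is:
Bags: B1 = {a, b, d}  B2 = {a, b, c}  B3 = {a, d, f}  B4 = {a, d, e}
Tree: B1–B2, B1–B3, B3–B4
Every bag has size at most 3, so the width is 3 − 1 = 2 and tw(G) ≤ 2. For the lower bound, the 3 vertices {a, d, e} are pairwise adjacent, and any tree decomposition puts a clique entirely inside one bag — forcing width ≥ 2. Combining the bounds, tw(G) = 2.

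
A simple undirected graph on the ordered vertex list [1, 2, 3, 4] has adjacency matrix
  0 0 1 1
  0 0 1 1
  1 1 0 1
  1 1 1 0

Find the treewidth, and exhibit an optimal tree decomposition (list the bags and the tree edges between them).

Every bag has size at most 3, so the width is 3 − 1 = 2 and tw(G) ≤ 2. For the lower bound, the 3 vertices {1, 3, 4} are pairwise adjacent, and any tree decomposition puts a clique entirely inside one bag — forcing width ≥ 2. The upper and lower bounds meet at 2, so that is the treewidth.

Treewidth 2.
Bags: B1 = {2, 3, 4}  B2 = {1, 3, 4}
Tree: B1–B2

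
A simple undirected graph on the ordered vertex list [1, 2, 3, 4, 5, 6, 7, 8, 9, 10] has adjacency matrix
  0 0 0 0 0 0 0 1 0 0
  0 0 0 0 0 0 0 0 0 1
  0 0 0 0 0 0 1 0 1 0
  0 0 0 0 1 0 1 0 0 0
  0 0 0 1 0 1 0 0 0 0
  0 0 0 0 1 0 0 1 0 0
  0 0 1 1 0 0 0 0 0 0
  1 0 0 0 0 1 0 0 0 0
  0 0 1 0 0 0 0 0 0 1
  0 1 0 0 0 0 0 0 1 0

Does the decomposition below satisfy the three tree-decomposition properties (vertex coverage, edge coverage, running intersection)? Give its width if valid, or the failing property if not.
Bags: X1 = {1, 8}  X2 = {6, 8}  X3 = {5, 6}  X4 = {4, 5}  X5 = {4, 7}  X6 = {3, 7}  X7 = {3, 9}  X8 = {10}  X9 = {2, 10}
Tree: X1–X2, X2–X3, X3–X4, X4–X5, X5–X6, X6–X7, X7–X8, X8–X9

No — edge (9,10) lies in no bag.

A tree decomposition must satisfy three properties: every vertex lies in some bag; for every edge, both endpoints lie together in some bag; and for every vertex, the bags containing it form a connected subtree. Here edge (9,10) lies in no bag, so the decomposition is invalid.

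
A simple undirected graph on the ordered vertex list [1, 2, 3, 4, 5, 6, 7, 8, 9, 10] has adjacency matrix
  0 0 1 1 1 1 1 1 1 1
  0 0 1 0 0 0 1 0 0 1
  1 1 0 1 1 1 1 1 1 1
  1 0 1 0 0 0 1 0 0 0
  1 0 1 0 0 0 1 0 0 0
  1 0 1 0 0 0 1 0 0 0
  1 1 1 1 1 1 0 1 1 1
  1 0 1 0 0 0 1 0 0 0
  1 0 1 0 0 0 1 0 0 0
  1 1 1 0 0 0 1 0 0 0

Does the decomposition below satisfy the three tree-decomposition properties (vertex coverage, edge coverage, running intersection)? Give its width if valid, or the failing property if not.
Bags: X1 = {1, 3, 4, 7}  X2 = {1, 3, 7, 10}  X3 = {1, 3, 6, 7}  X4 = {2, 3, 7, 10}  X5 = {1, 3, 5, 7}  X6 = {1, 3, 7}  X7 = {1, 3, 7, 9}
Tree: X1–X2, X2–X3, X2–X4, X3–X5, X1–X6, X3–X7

No — vertex 8 appears in no bag.

A tree decomposition must satisfy three properties: every vertex lies in some bag; for every edge, both endpoints lie together in some bag; and for every vertex, the bags containing it form a connected subtree. Here vertex 8 appears in no bag, so the decomposition is invalid.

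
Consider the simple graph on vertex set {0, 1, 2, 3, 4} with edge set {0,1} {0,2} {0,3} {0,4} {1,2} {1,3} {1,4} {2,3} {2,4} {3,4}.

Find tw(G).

A width-4 tree decomposition is:
Bags: B1 = {0, 1, 2, 3, 4}
Tree: (single bag)
A single bag containing all 5 vertices is trivially a valid decomposition of width 4. For the lower bound, the 5 vertices {0, 1, 2, 3, 4} are pairwise adjacent, and any tree decomposition puts a clique entirely inside one bag — forcing width ≥ 4. Hence tw(G) = 4 exactly.

4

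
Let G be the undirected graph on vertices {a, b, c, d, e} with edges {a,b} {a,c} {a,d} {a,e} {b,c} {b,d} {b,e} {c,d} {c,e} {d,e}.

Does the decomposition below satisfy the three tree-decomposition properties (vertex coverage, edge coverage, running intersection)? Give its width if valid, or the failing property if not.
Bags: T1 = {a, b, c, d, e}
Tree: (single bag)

Every vertex of G appears in some bag (union = {a, b, c, d, e}); every edge is covered by a bag; and for each vertex v the set of bags containing v is connected in the bag tree. The decomposition is therefore valid. The largest bag has 5 vertices, so the width is 4.

Yes; width 4.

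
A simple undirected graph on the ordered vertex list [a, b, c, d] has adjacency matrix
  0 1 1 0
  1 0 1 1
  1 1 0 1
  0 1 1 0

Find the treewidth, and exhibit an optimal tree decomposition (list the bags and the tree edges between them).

Treewidth 2.
One such decomposition:
Bags: B1 = {a, b, c}  B2 = {b, c, d}
Tree: B1–B2

Each bag holds 3 vertices, so the decomposition has width 2, which upper-bounds the treewidth. On the other hand G contains the 3-clique {b, c, d}. A clique must lie in a single bag of any decomposition, so no decomposition can have width below 2. Therefore the treewidth is 2.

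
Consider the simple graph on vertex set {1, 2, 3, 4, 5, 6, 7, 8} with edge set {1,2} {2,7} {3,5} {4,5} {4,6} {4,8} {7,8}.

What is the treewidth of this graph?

A width-1 tree decomposition is:
Bags: B1 = {7, 8}  B2 = {4, 8}  B3 = {4, 6}  B4 = {4, 5}  B5 = {3, 5}  B6 = {2, 7}  B7 = {1, 2}
Tree: B1–B2, B2–B3, B2–B4, B4–B5, B1–B6, B6–B7
The largest bag has 2 vertices, giving width 1; this decomposition certifies tw(G) ≤ 1. Since G has at least one edge (e.g. 8–7), it is not an edgeless graph, so tw(G) ≥ 1. Hence tw(G) = 1 exactly.

1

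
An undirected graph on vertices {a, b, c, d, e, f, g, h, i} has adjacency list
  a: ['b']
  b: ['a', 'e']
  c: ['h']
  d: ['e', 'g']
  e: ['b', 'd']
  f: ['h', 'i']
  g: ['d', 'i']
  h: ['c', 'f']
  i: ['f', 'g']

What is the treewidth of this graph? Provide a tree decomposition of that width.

Every bag has size at most 2, so the width is 2 − 1 = 1 and tw(G) ≤ 1. Since G has at least one edge (e.g. a–b), it is not an edgeless graph, so tw(G) ≥ 1. The upper and lower bounds meet at 1, so that is the treewidth.

Treewidth 1.
One optimal decomposition is:
Bags: B1 = {a, b}  B2 = {b, e}  B3 = {d, e}  B4 = {d, g}  B5 = {g, i}  B6 = {f, i}  B7 = {f, h}  B8 = {c, h}
Tree: B1–B2, B2–B3, B3–B4, B4–B5, B5–B6, B6–B7, B7–B8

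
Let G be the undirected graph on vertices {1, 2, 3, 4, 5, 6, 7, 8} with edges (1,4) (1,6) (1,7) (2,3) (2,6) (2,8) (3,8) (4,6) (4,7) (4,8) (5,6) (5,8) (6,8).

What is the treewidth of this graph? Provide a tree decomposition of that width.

Every bag has size at most 3, so the width is 3 − 1 = 2 and tw(G) ≤ 2. For the lower bound, the 3 vertices {2, 3, 8} are pairwise adjacent, and any tree decomposition puts a clique entirely inside one bag — forcing width ≥ 2. Combining the bounds, tw(G) = 2.

Treewidth 2.
One such decomposition:
Bags: B1 = {2, 6, 8}  B2 = {4, 6, 8}  B3 = {2, 3, 8}  B4 = {1, 4, 6}  B5 = {1, 4, 7}  B6 = {5, 6, 8}
Tree: B1–B2, B1–B3, B2–B4, B4–B5, B1–B6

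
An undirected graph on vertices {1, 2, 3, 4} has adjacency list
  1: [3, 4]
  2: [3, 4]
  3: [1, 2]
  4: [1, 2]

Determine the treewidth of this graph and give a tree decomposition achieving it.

Treewidth 2.
One optimal decomposition is:
Bags: B1 = {1, 2, 4}  B2 = {1, 2, 3}
Tree: B1–B2

Every bag has size at most 3, so the width is 3 − 1 = 2 and tw(G) ≤ 2. Since 2–4–1–3–2 is a cycle in G, G is not acyclic. Forests are exactly the graphs of treewidth ≤ 1, so tw(G) ≥ 2. Combining the bounds, tw(G) = 2.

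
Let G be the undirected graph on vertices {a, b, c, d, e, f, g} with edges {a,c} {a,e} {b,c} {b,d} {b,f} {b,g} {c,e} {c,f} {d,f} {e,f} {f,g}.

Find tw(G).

2

A width-2 tree decomposition is:
Bags: B1 = {b, d, f}  B2 = {b, c, f}  B3 = {c, e, f}  B4 = {a, c, e}  B5 = {b, f, g}
Tree: B1–B2, B2–B3, B3–B4, B2–B5
The largest bag has 3 vertices, giving width 2; this decomposition certifies tw(G) ≤ 2. Conversely, {a, c, e} is a clique of size 3, and the vertices of any clique must share a bag in every tree decomposition; so some bag has ≥ 3 vertices and tw(G) ≥ 2. Hence tw(G) = 2 exactly.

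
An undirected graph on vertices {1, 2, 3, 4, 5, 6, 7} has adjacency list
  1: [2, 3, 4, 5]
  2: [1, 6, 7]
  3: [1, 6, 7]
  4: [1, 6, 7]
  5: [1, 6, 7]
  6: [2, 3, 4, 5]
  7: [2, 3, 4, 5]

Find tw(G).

3

A width-3 tree decomposition is:
Bags: B1 = {1, 3, 6, 7}  B2 = {1, 2, 6, 7}  B3 = {1, 4, 6, 7}  B4 = {1, 5, 6, 7}
Tree: B1–B2, B2–B3, B3–B4
Each bag holds 4 vertices, so the decomposition has width 3, which upper-bounds the treewidth. For the lower bound: the 4 vertex sets {1,3}, {2,7}, {6}, {4} are disjoint, each induces a connected subgraph, and every pair is joined by at least one edge of G. Contracting each set to a single vertex therefore yields K_{4} as a minor, and since treewidth is minor-monotone, tw(G) ≥ tw(K_{4}) = 3. Therefore the treewidth is 3.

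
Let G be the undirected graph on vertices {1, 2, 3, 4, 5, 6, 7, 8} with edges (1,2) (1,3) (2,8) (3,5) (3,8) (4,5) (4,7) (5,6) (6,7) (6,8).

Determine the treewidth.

2

A width-2 tree decomposition is:
Bags: B1 = {1, 2, 3}  B2 = {2, 3, 8}  B3 = {3, 5, 8}  B4 = {5, 6, 8}  B5 = {4, 5, 6}  B6 = {4, 6, 7}
Tree: B1–B2, B2–B3, B3–B4, B4–B5, B5–B6
Every bag has size at most 3, so the width is 3 − 1 = 2 and tw(G) ≤ 2. The edges 1–2–8–3–1 form a cycle, so G is not a tree and its treewidth is at least 2. Therefore the treewidth is 2.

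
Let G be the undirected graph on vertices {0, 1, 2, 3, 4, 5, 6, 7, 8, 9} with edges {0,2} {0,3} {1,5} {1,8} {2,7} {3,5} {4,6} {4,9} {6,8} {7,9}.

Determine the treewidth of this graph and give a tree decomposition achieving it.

Each bag holds 3 vertices, so the decomposition has width 2, which upper-bounds the treewidth. The edges 9–7–2–0–3–5–1–8–6–4–9 form a cycle, so G is not a tree and its treewidth is at least 2. Therefore the treewidth is 2.

Treewidth 2.
One such decomposition:
Bags: B1 = {2, 7, 9}  B2 = {0, 2, 9}  B3 = {0, 3, 9}  B4 = {3, 5, 9}  B5 = {1, 5, 9}  B6 = {1, 8, 9}  B7 = {6, 8, 9}  B8 = {4, 6, 9}
Tree: B1–B2, B2–B3, B3–B4, B4–B5, B5–B6, B6–B7, B7–B8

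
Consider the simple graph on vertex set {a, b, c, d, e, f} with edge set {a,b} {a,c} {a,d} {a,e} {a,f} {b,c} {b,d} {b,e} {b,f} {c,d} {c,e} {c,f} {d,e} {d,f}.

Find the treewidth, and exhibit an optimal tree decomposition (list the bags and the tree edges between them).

Every bag has size at most 5, so the width is 5 − 1 = 4 and tw(G) ≤ 4. For the lower bound, the 5 vertices {a, b, c, d, e} are pairwise adjacent, and any tree decomposition puts a clique entirely inside one bag — forcing width ≥ 4. Hence tw(G) = 4 exactly.

Treewidth 4.
Bags: B1 = {a, b, c, d, e}  B2 = {a, b, c, d, f}
Tree: B1–B2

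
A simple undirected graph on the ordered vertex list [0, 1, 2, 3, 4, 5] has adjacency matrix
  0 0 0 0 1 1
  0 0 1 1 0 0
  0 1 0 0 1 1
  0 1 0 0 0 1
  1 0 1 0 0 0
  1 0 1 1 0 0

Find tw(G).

A width-2 tree decomposition is:
Bags: B1 = {0, 2, 4}  B2 = {0, 2, 5}  B3 = {1, 2, 5}  B4 = {1, 3, 5}
Tree: B1–B2, B2–B3, B3–B4
Every bag has size at most 3, so the width is 3 − 1 = 2 and tw(G) ≤ 2. Since 4–0–5–2–4 is a cycle in G, G is not acyclic. Forests are exactly the graphs of treewidth ≤ 1, so tw(G) ≥ 2. Therefore the treewidth is 2.

2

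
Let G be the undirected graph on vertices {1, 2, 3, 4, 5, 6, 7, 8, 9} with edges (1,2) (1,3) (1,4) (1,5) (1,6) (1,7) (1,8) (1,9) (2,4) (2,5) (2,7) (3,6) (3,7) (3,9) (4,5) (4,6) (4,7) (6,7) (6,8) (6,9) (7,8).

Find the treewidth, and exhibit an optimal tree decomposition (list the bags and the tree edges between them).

Treewidth 3.
One such decomposition:
Bags: B1 = {1, 2, 4, 7}  B2 = {1, 4, 6, 7}  B3 = {1, 6, 7, 8}  B4 = {1, 2, 4, 5}  B5 = {1, 3, 6, 7}  B6 = {1, 3, 6, 9}
Tree: B1–B2, B2–B3, B1–B4, B3–B5, B5–B6

Every bag has size at most 4, so the width is 4 − 1 = 3 and tw(G) ≤ 3. For the lower bound, the 4 vertices {1, 2, 4, 5} are pairwise adjacent, and any tree decomposition puts a clique entirely inside one bag — forcing width ≥ 3. Hence tw(G) = 3 exactly.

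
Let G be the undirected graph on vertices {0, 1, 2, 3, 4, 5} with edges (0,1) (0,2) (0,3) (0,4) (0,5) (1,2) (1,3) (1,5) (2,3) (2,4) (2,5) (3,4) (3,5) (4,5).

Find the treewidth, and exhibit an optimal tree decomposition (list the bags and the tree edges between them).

Each bag holds 5 vertices, so the decomposition has width 4, which upper-bounds the treewidth. Conversely, {0, 1, 2, 3, 5} is a clique of size 5, and the vertices of any clique must share a bag in every tree decomposition; so some bag has ≥ 5 vertices and tw(G) ≥ 4. Combining the bounds, tw(G) = 4.

Treewidth 4.
One optimal decomposition is:
Bags: B1 = {0, 1, 2, 3, 5}  B2 = {0, 2, 3, 4, 5}
Tree: B1–B2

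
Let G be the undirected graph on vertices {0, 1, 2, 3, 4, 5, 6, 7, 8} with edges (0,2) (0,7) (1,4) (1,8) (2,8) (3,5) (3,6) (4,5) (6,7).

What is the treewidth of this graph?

2

A width-2 tree decomposition is:
Bags: B1 = {1, 4, 8}  B2 = {2, 4, 8}  B3 = {0, 2, 4}  B4 = {0, 4, 7}  B5 = {4, 6, 7}  B6 = {3, 4, 6}  B7 = {3, 4, 5}
Tree: B1–B2, B2–B3, B3–B4, B4–B5, B5–B6, B6–B7
The largest bag has 3 vertices, giving width 2; this decomposition certifies tw(G) ≤ 2. The edges 4–1–8–2–0–7–6–3–5–4 form a cycle, so G is not a tree and its treewidth is at least 2. Combining the bounds, tw(G) = 2.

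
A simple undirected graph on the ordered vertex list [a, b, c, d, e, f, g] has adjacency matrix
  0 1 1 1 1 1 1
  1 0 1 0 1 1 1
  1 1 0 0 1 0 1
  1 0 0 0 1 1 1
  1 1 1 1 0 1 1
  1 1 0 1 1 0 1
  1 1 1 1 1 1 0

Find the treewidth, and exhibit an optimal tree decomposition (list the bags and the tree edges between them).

Each bag holds 5 vertices, so the decomposition has width 4, which upper-bounds the treewidth. For the lower bound, the 5 vertices {a, b, c, e, g} are pairwise adjacent, and any tree decomposition puts a clique entirely inside one bag — forcing width ≥ 4. The upper and lower bounds meet at 4, so that is the treewidth.

Treewidth 4.
Bags: B1 = {a, d, e, f, g}  B2 = {a, b, e, f, g}  B3 = {a, b, c, e, g}
Tree: B1–B2, B2–B3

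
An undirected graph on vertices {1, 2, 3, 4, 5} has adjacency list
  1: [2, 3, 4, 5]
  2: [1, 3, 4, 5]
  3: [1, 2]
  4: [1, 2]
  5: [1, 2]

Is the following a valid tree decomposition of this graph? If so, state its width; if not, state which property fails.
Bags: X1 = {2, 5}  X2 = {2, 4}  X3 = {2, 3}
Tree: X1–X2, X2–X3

No — vertex 1 appears in no bag.

A tree decomposition must satisfy three properties: every vertex lies in some bag; for every edge, both endpoints lie together in some bag; and for every vertex, the bags containing it form a connected subtree. Here vertex 1 appears in no bag, so the decomposition is invalid.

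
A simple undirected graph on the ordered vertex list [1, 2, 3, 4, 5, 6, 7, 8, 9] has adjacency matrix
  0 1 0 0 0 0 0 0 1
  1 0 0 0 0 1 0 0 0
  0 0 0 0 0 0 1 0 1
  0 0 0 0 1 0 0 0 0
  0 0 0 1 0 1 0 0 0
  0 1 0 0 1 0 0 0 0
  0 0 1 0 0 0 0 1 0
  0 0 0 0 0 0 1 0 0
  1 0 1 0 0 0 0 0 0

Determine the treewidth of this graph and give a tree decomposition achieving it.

The largest bag has 2 vertices, giving width 1; this decomposition certifies tw(G) ≤ 1. Since G has at least one edge (e.g. 8–7), it is not an edgeless graph, so tw(G) ≥ 1. Hence tw(G) = 1 exactly.

Treewidth 1.
One such decomposition:
Bags: B1 = {7, 8}  B2 = {3, 7}  B3 = {3, 9}  B4 = {1, 9}  B5 = {1, 2}  B6 = {2, 6}  B7 = {5, 6}  B8 = {4, 5}
Tree: B1–B2, B2–B3, B3–B4, B4–B5, B5–B6, B6–B7, B7–B8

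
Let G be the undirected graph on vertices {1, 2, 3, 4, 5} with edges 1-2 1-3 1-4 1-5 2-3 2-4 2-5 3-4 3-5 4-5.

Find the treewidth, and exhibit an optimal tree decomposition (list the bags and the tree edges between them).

Treewidth 4.
One such decomposition:
Bags: B1 = {1, 2, 3, 4, 5}
Tree: (single bag)

With just one bag of size 5, the width is 5 − 1 = 4, so tw(G) ≤ 4. For the lower bound, the 5 vertices {1, 2, 3, 4, 5} are pairwise adjacent, and any tree decomposition puts a clique entirely inside one bag — forcing width ≥ 4. The upper and lower bounds meet at 4, so that is the treewidth.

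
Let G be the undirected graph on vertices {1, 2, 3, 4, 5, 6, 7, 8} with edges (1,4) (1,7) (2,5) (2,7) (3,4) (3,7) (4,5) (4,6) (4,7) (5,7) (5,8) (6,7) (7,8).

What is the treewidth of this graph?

2

A width-2 tree decomposition is:
Bags: B1 = {4, 5, 7}  B2 = {5, 7, 8}  B3 = {1, 4, 7}  B4 = {3, 4, 7}  B5 = {2, 5, 7}  B6 = {4, 6, 7}
Tree: B1–B2, B1–B3, B3–B4, B1–B5, B4–B6
Each bag holds 3 vertices, so the decomposition has width 2, which upper-bounds the treewidth. For the lower bound, the 3 vertices {5, 7, 8} are pairwise adjacent, and any tree decomposition puts a clique entirely inside one bag — forcing width ≥ 2. The upper and lower bounds meet at 2, so that is the treewidth.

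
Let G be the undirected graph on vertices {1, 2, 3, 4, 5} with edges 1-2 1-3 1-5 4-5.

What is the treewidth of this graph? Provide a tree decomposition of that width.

Each bag holds 2 vertices, so the decomposition has width 1, which upper-bounds the treewidth. Since G has at least one edge (e.g. 5–1), it is not an edgeless graph, so tw(G) ≥ 1. The upper and lower bounds meet at 1, so that is the treewidth.

Treewidth 1.
One such decomposition:
Bags: B1 = {1, 5}  B2 = {1, 3}  B3 = {1, 2}  B4 = {4, 5}
Tree: B1–B2, B2–B3, B1–B4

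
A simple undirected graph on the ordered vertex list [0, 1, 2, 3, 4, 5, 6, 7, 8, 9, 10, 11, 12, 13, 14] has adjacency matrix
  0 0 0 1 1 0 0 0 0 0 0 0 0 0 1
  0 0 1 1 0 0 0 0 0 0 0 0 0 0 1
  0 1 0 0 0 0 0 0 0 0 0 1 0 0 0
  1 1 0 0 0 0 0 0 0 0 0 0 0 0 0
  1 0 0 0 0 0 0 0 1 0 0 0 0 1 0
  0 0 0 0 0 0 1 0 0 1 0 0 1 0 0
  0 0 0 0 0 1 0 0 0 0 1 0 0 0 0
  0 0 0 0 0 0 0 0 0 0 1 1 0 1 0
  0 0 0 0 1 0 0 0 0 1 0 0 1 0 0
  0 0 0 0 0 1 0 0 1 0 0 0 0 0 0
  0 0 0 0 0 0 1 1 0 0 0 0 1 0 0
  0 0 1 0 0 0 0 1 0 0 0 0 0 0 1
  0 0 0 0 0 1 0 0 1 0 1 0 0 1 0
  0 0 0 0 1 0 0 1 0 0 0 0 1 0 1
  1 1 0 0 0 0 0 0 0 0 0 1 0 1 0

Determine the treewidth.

3

A width-3 tree decomposition is:
Bags: B1 = {1, 2, 3, 11}  B2 = {1, 3, 11, 14}  B3 = {0, 3, 11, 14}  B4 = {0, 7, 11, 14}  B5 = {0, 7, 13, 14}  B6 = {0, 4, 7, 13}  B7 = {4, 7, 10, 13}  B8 = {4, 10, 12, 13}  B9 = {4, 8, 10, 12}  B10 = {6, 8, 10, 12}  B11 = {5, 6, 8, 12}  B12 = {5, 6, 8, 9}
Tree: B1–B2, B2–B3, B3–B4, B4–B5, B5–B6, B6–B7, B7–B8, B8–B9, B9–B10, B10–B11, B11–B12
The largest bag has 4 vertices, giving width 3; this decomposition certifies tw(G) ≤ 3. For the lower bound: the 4 vertex sets {1,2,3}, {11}, {14}, {0,4,7,13} are disjoint, each induces a connected subgraph, and every pair is joined by at least one edge of G. Contracting each set to a single vertex therefore yields K_{4} as a minor, and since treewidth is minor-monotone, tw(G) ≥ tw(K_{4}) = 3. Therefore the treewidth is 3.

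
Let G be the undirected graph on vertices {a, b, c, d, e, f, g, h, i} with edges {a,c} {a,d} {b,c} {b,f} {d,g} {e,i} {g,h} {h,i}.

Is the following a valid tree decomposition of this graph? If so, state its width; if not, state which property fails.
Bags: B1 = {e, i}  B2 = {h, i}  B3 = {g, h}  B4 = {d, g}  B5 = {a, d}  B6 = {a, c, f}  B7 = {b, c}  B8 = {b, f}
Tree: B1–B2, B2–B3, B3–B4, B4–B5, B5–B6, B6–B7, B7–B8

No — bags containing vertex f are not connected in the tree.

A tree decomposition must satisfy three properties: every vertex lies in some bag; for every edge, both endpoints lie together in some bag; and for every vertex, the bags containing it form a connected subtree. Here bags containing vertex f are not connected in the tree, so the decomposition is invalid.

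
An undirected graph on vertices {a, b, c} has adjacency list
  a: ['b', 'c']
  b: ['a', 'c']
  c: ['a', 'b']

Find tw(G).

2

A width-2 tree decomposition is:
Bags: B1 = {a, b, c}
Tree: (single bag)
With just one bag of size 3, the width is 3 − 1 = 2, so tw(G) ≤ 2. On the other hand G contains the 3-clique {a, b, c}. A clique must lie in a single bag of any decomposition, so no decomposition can have width below 2. Hence tw(G) = 2 exactly.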